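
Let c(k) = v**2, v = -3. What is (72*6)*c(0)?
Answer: 3888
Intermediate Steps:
c(k) = 9 (c(k) = (-3)**2 = 9)
(72*6)*c(0) = (72*6)*9 = 432*9 = 3888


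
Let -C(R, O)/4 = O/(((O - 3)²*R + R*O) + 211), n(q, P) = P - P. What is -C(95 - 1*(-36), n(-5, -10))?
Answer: 0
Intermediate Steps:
n(q, P) = 0
C(R, O) = -4*O/(211 + O*R + R*(-3 + O)²) (C(R, O) = -4*O/(((O - 3)²*R + R*O) + 211) = -4*O/(((-3 + O)²*R + O*R) + 211) = -4*O/((R*(-3 + O)² + O*R) + 211) = -4*O/((O*R + R*(-3 + O)²) + 211) = -4*O/(211 + O*R + R*(-3 + O)²))
-C(95 - 1*(-36), n(-5, -10)) = -(-4)*0/(211 + 0*(95 - 1*(-36)) + (95 - 1*(-36))*(-3 + 0)²) = -(-4)*0/(211 + 0*(95 + 36) + (95 + 36)*(-3)²) = -(-4)*0/(211 + 0*131 + 131*9) = -(-4)*0/(211 + 0 + 1179) = -(-4)*0/1390 = -1*0 = 0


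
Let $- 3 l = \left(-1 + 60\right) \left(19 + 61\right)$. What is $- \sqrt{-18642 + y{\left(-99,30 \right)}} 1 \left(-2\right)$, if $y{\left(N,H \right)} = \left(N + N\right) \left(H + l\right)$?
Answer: $6 \sqrt{31882} \approx 1071.3$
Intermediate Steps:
$l = - \frac{4720}{3}$ ($l = - \frac{\left(-1 + 60\right) \left(19 + 61\right)}{3} = - \frac{59 \cdot 80}{3} = \left(- \frac{1}{3}\right) 4720 = - \frac{4720}{3} \approx -1573.3$)
$y{\left(N,H \right)} = 2 N \left(- \frac{4720}{3} + H\right)$ ($y{\left(N,H \right)} = \left(N + N\right) \left(H - \frac{4720}{3}\right) = 2 N \left(- \frac{4720}{3} + H\right)$)
$- \sqrt{-18642 + y{\left(-99,30 \right)}} 1 \left(-2\right) = - \sqrt{-18642 + \frac{2}{3} \left(-99\right) \left(-4720 + 3 \cdot 30\right)} 1 \left(-2\right) = - \sqrt{-18642 + \frac{2}{3} \left(-99\right) \left(-4720 + 90\right)} \left(-2\right) = - \sqrt{-18642 + \frac{2}{3} \left(-99\right) \left(-4630\right)} \left(-2\right) = - \sqrt{-18642 + 305580} \left(-2\right) = - \sqrt{286938} \left(-2\right) = - 3 \sqrt{31882} \left(-2\right) = - \left(-6\right) \sqrt{31882} = 6 \sqrt{31882}$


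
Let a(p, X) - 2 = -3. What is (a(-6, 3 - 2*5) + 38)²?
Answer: 1369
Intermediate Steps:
a(p, X) = -1 (a(p, X) = 2 - 3 = -1)
(a(-6, 3 - 2*5) + 38)² = (-1 + 38)² = 37² = 1369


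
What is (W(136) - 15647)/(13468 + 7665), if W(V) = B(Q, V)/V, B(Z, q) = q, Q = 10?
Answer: -15646/21133 ≈ -0.74036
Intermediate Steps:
W(V) = 1 (W(V) = V/V = 1)
(W(136) - 15647)/(13468 + 7665) = (1 - 15647)/(13468 + 7665) = -15646/21133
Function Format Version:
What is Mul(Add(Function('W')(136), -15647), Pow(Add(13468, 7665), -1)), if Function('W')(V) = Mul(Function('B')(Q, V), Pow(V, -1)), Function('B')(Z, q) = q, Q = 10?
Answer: Rational(-15646, 21133) ≈ -0.74036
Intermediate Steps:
Function('W')(V) = 1 (Function('W')(V) = Mul(V, Pow(V, -1)) = 1)
Mul(Add(Function('W')(136), -15647), Pow(Add(13468, 7665), -1)) = Mul(Add(1, -15647), Pow(Add(13468, 7665), -1)) = Mul(-15646, Pow(21133, -1)) = Mul(-15646, Rational(1, 21133)) = Rational(-15646, 21133)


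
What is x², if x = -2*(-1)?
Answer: 4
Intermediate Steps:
x = 2
x² = 2² = 4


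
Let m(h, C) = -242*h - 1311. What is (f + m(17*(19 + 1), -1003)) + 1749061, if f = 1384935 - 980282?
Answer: 2070123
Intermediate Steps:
m(h, C) = -1311 - 242*h
f = 404653
(f + m(17*(19 + 1), -1003)) + 1749061 = (404653 + (-1311 - 4114*(19 + 1))) + 1749061 = (404653 + (-1311 - 4114*20)) + 1749061 = (404653 + (-1311 - 242*340)) + 1749061 = (404653 + (-1311 - 82280)) + 1749061 = (404653 - 83591) + 1749061 = 321062 + 1749061 = 2070123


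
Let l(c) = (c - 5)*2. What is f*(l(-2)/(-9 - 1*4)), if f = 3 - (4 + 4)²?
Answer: -854/13 ≈ -65.692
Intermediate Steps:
l(c) = -10 + 2*c (l(c) = (-5 + c)*2 = -10 + 2*c)
f = -61 (f = 3 - 1*8² = 3 - 1*64 = 3 - 64 = -61)
f*(l(-2)/(-9 - 1*4)) = -61*(-10 + 2*(-2))/(-9 - 1*4) = -61*(-10 - 4)/(-9 - 4) = -(-854)/(-13) = -(-854)*(-1)/13 = -61*14/13 = -854/13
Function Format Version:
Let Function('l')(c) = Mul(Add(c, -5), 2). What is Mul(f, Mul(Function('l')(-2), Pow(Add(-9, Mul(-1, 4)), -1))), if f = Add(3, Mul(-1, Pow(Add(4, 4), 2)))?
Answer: Rational(-854, 13) ≈ -65.692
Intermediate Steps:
Function('l')(c) = Add(-10, Mul(2, c)) (Function('l')(c) = Mul(Add(-5, c), 2) = Add(-10, Mul(2, c)))
f = -61 (f = Add(3, Mul(-1, Pow(8, 2))) = Add(3, Mul(-1, 64)) = Add(3, -64) = -61)
Mul(f, Mul(Function('l')(-2), Pow(Add(-9, Mul(-1, 4)), -1))) = Mul(-61, Mul(Add(-10, Mul(2, -2)), Pow(Add(-9, Mul(-1, 4)), -1))) = Mul(-61, Mul(Add(-10, -4), Pow(Add(-9, -4), -1))) = Mul(-61, Mul(-14, Pow(-13, -1))) = Mul(-61, Mul(-14, Rational(-1, 13))) = Mul(-61, Rational(14, 13)) = Rational(-854, 13)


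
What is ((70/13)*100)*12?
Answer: 84000/13 ≈ 6461.5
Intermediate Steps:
((70/13)*100)*12 = (7000/13)*12 = 84000/13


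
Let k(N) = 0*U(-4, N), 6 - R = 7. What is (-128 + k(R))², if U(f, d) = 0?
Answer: 16384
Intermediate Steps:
R = -1 (R = 6 - 1*7 = 6 - 7 = -1)
k(N) = 0 (k(N) = 0*0 = 0)
(-128 + k(R))² = (-128 + 0)² = (-128)² = 16384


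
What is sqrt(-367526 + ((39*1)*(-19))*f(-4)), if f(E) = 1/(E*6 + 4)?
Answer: I*sqrt(36748895)/10 ≈ 606.21*I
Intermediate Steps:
f(E) = 1/(4 + 6*E) (f(E) = 1/(6*E + 4) = 1/(4 + 6*E))
sqrt(-367526 + ((39*1)*(-19))*f(-4)) = sqrt(-367526 + ((39*1)*(-19))*(1/(2*(2 + 3*(-4))))) = sqrt(-367526 + (39*(-19))*(1/(2*(2 - 12)))) = sqrt(-367526 - 741/(2*(-10))) = sqrt(-367526 - 741*(-1)/(2*10)) = sqrt(-367526 - 741*(-1/20)) = sqrt(-367526 + 741/20) = sqrt(-7349779/20) = I*sqrt(36748895)/10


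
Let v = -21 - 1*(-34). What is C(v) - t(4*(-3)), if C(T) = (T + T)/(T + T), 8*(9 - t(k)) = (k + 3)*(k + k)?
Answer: 19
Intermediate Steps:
t(k) = 9 - k*(3 + k)/4 (t(k) = 9 - (k + 3)*(k + k)/8 = 9 - (3 + k)*2*k/8 = 9 - k*(3 + k)/4)
v = 13 (v = -21 + 34 = 13)
C(T) = 1 (C(T) = (2*T)/((2*T)) = (2*T)*(1/(2*T)) = 1)
C(v) - t(4*(-3)) = 1 - (9 - 3*(-3) - (4*(-3))²/4) = 1 - (9 - ¾*(-12) - ¼*(-12)²) = 1 - (9 + 9 - ¼*144) = 1 - (9 + 9 - 36) = 1 - 1*(-18) = 1 + 18 = 19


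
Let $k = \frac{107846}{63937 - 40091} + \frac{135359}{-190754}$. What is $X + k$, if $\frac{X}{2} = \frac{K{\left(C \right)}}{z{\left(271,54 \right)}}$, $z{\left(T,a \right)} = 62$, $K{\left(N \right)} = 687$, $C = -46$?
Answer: $\frac{1831321700289}{70505158202} \approx 25.974$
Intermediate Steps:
$X = \frac{687}{31}$ ($X = 2 \cdot \frac{687}{62} = \frac{687}{31} \approx 22.161$)
$k = \frac{8672142585}{2274359942}$ ($k = \frac{107846}{63937 - 40091} + 135359 \left(- \frac{1}{190754}\right) = \frac{107846}{23846} - \frac{135359}{190754} = 107846 \cdot \frac{1}{23846} - \frac{135359}{190754} = \frac{53923}{11923} - \frac{135359}{190754} = \frac{8672142585}{2274359942} \approx 3.813$)
$X + k = \frac{687}{31} + \frac{8672142585}{2274359942} = \frac{1831321700289}{70505158202}$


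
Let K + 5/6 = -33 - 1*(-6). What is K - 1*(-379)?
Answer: 2107/6 ≈ 351.17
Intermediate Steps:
K = -167/6 (K = -⅚ + (-33 - 1*(-6)) = -⅚ + (-33 + 6) = -⅚ - 27 = -167/6 ≈ -27.833)
K - 1*(-379) = -167/6 - 1*(-379) = -167/6 + 379 = 2107/6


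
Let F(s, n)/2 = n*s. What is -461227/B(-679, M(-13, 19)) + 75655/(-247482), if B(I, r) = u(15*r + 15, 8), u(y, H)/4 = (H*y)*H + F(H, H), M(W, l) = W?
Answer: 55348966687/5638629888 ≈ 9.8160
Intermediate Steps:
F(s, n) = 2*n*s (F(s, n) = 2*(n*s) = 2*n*s)
u(y, H) = 8*H² + 4*y*H² (u(y, H) = 4*((H*y)*H + 2*H*H) = 4*(y*H² + 2*H²) = 4*(2*H² + y*H²) = 8*H² + 4*y*H²)
B(I, r) = 4352 + 3840*r (B(I, r) = 4*8²*(2 + (15*r + 15)) = 4*64*(2 + (15 + 15*r)) = 4*64*(17 + 15*r) = 4352 + 3840*r)
-461227/B(-679, M(-13, 19)) + 75655/(-247482) = -461227/(4352 + 3840*(-13)) + 75655/(-247482) = -461227/(4352 - 49920) + 75655*(-1/247482) = -461227/(-45568) - 75655/247482 = -461227*(-1/45568) - 75655/247482 = 461227/45568 - 75655/247482 = 55348966687/5638629888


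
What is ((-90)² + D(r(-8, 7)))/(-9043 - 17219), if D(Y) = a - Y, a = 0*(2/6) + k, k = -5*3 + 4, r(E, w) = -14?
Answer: -2701/8754 ≈ -0.30854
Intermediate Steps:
k = -11 (k = -15 + 4 = -11)
a = -11 (a = 0*(2/6) - 11 = 0*(2*(⅙)) - 11 = 0*(⅓) - 11 = 0 - 11 = -11)
D(Y) = -11 - Y
((-90)² + D(r(-8, 7)))/(-9043 - 17219) = ((-90)² + (-11 - 1*(-14)))/(-9043 - 17219) = (8100 + (-11 + 14))/(-26262) = (8100 + 3)*(-1/26262) = 8103*(-1/26262) = -2701/8754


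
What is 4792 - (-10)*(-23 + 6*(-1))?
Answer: 4502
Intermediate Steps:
4792 - (-10)*(-23 + 6*(-1)) = 4792 - (-10)*(-23 - 6) = 4792 - (-10)*(-29) = 4792 - 1*290 = 4792 - 290 = 4502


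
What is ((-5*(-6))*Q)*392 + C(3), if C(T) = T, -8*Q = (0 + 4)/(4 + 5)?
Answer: -1951/3 ≈ -650.33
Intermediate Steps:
Q = -1/18 (Q = -(0 + 4)/(8*(4 + 5)) = -1/(2*9) = -⅛*4/9 = -1/18 ≈ -0.055556)
((-5*(-6))*Q)*392 + C(3) = (-5*(-6)*(-1/18))*392 + 3 = (30*(-1/18))*392 + 3 = -5/3*392 + 3 = -1960/3 + 3 = -1951/3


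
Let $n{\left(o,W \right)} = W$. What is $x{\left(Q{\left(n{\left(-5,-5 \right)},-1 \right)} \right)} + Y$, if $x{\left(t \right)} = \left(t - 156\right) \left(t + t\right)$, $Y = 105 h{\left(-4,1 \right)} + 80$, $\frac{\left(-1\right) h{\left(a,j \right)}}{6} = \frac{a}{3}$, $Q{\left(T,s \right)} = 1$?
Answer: $610$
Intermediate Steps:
$h{\left(a,j \right)} = - 2 a$ ($h{\left(a,j \right)} = - 6 \frac{a}{3} = - 2 a$)
$Y = 920$ ($Y = 105 \left(\left(-2\right) \left(-4\right)\right) + 80 = 105 \cdot 8 + 80 = 840 + 80 = 920$)
$x{\left(t \right)} = 2 t \left(-156 + t\right)$ ($x{\left(t \right)} = \left(-156 + t\right) 2 t = 2 t \left(-156 + t\right)$)
$x{\left(Q{\left(n{\left(-5,-5 \right)},-1 \right)} \right)} + Y = 2 \cdot 1 \left(-156 + 1\right) + 920 = 2 \cdot 1 \left(-155\right) + 920 = -310 + 920 = 610$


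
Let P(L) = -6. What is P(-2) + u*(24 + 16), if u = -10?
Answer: -406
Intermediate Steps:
P(-2) + u*(24 + 16) = -6 - 10*(24 + 16) = -6 - 10*40 = -6 - 400 = -406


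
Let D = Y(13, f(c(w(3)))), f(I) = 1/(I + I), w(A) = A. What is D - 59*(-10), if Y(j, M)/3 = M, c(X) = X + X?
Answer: 2361/4 ≈ 590.25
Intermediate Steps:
c(X) = 2*X
f(I) = 1/(2*I)
Y(j, M) = 3*M
D = ¼ (D = 3*(1/(2*((2*3)))) = 3*((½)/6) = 3*((½)*(⅙)) = 3*(1/12) = ¼ ≈ 0.25000)
D - 59*(-10) = ¼ - 59*(-10) = ¼ + 590 = 2361/4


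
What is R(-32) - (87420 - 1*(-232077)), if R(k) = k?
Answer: -319529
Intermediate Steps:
R(-32) - (87420 - 1*(-232077)) = -32 - (87420 - 1*(-232077)) = -32 - (87420 + 232077) = -32 - 1*319497 = -32 - 319497 = -319529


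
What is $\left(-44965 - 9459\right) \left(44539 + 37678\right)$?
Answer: $-4474578008$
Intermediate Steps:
$\left(-44965 - 9459\right) \left(44539 + 37678\right) = \left(-54424\right) 82217 = -4474578008$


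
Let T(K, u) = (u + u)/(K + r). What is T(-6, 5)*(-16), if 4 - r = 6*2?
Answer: 80/7 ≈ 11.429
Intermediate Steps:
r = -8 (r = 4 - 6*2 = 4 - 1*12 = 4 - 12 = -8)
T(K, u) = 2*u/(-8 + K) (T(K, u) = (u + u)/(K - 8) = (2*u)/(-8 + K) = 2*u/(-8 + K))
T(-6, 5)*(-16) = (2*5/(-8 - 6))*(-16) = (2*5/(-14))*(-16) = (2*5*(-1/14))*(-16) = -5/7*(-16) = 80/7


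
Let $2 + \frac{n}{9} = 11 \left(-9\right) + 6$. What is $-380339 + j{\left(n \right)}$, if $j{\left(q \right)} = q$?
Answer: $-381194$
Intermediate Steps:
$n = -855$ ($n = -18 + 9 \left(11 \left(-9\right) + 6\right) = -18 + 9 \left(-99 + 6\right) = -18 + 9 \left(-93\right) = -18 - 837 = -855$)
$-380339 + j{\left(n \right)} = -380339 - 855 = -381194$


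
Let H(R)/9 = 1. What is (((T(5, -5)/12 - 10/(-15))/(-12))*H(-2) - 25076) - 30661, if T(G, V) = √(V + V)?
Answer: -111475/2 - I*√10/16 ≈ -55738.0 - 0.19764*I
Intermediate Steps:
H(R) = 9 (H(R) = 9*1 = 9)
T(G, V) = √2*√V (T(G, V) = √(2*V) = √2*√V)
(((T(5, -5)/12 - 10/(-15))/(-12))*H(-2) - 25076) - 30661 = ((((√2*√(-5))/12 - 10/(-15))/(-12))*9 - 25076) - 30661 = (-((√2*(I*√5))*(1/12) - 10*(-1/15))/12*9 - 25076) - 30661 = (-((I*√10)*(1/12) + ⅔)/12*9 - 25076) - 30661 = (-(I*√10/12 + ⅔)/12*9 - 25076) - 30661 = (-(⅔ + I*√10/12)/12*9 - 25076) - 30661 = ((-1/18 - I*√10/144)*9 - 25076) - 30661 = ((-½ - I*√10/16) - 25076) - 30661 = (-50153/2 - I*√10/16) - 30661 = -111475/2 - I*√10/16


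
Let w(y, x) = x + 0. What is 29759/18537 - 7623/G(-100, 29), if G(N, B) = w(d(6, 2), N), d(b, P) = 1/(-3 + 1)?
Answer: 144283451/1853700 ≈ 77.835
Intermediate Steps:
d(b, P) = -½ (d(b, P) = 1/(-2) = -½)
w(y, x) = x
G(N, B) = N
29759/18537 - 7623/G(-100, 29) = 29759/18537 - 7623/(-100) = 29759*(1/18537) - 7623*(-1/100) = 29759/18537 + 7623/100 = 144283451/1853700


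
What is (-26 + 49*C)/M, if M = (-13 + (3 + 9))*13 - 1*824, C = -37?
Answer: 613/279 ≈ 2.1971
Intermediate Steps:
M = -837 (M = (-13 + 12)*13 - 824 = -1*13 - 824 = -13 - 824 = -837)
(-26 + 49*C)/M = (-26 + 49*(-37))/(-837) = (-26 - 1813)*(-1/837) = -1839*(-1/837) = 613/279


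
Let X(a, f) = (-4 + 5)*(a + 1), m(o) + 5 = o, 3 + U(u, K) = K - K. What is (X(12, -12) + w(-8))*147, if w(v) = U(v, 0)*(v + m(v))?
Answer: 11172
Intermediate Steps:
U(u, K) = -3 (U(u, K) = -3 + (K - K) = -3 + 0 = -3)
m(o) = -5 + o
X(a, f) = 1 + a (X(a, f) = 1*(1 + a) = 1 + a)
w(v) = 15 - 6*v (w(v) = -3*(v + (-5 + v)) = -3*(-5 + 2*v) = 15 - 6*v)
(X(12, -12) + w(-8))*147 = ((1 + 12) + (15 - 6*(-8)))*147 = (13 + (15 + 48))*147 = (13 + 63)*147 = 76*147 = 11172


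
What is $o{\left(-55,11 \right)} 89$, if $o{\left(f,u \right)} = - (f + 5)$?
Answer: $4450$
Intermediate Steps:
$o{\left(f,u \right)} = -5 - f$ ($o{\left(f,u \right)} = - (5 + f) = -5 - f$)
$o{\left(-55,11 \right)} 89 = \left(-5 - -55\right) 89 = \left(-5 + 55\right) 89 = 50 \cdot 89 = 4450$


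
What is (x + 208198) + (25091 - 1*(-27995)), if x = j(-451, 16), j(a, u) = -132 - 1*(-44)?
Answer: 261196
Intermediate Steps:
j(a, u) = -88 (j(a, u) = -132 + 44 = -88)
x = -88
(x + 208198) + (25091 - 1*(-27995)) = (-88 + 208198) + (25091 - 1*(-27995)) = 208110 + (25091 + 27995) = 208110 + 53086 = 261196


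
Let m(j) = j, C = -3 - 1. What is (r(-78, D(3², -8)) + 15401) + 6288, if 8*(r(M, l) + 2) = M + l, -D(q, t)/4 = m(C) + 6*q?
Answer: 86609/4 ≈ 21652.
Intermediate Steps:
C = -4
D(q, t) = 16 - 24*q (D(q, t) = -4*(-4 + 6*q) = 16 - 24*q)
r(M, l) = -2 + M/8 + l/8 (r(M, l) = -2 + (M + l)/8 = -2 + (M/8 + l/8) = -2 + M/8 + l/8)
(r(-78, D(3², -8)) + 15401) + 6288 = ((-2 + (⅛)*(-78) + (16 - 24*3²)/8) + 15401) + 6288 = ((-2 - 39/4 + (16 - 24*9)/8) + 15401) + 6288 = ((-2 - 39/4 + (16 - 216)/8) + 15401) + 6288 = ((-2 - 39/4 + (⅛)*(-200)) + 15401) + 6288 = ((-2 - 39/4 - 25) + 15401) + 6288 = (-147/4 + 15401) + 6288 = 61457/4 + 6288 = 86609/4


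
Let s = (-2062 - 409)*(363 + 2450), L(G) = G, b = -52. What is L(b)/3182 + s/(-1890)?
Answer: 1579838479/429570 ≈ 3677.7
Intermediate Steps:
s = -6950923 (s = -2471*2813 = -6950923)
L(b)/3182 + s/(-1890) = -52/3182 - 6950923/(-1890) = -52*1/3182 - 6950923*(-1/1890) = -26/1591 + 992989/270 = 1579838479/429570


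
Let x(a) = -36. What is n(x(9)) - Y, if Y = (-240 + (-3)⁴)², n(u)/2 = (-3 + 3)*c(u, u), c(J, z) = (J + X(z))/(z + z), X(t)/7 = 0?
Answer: -25281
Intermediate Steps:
X(t) = 0 (X(t) = 7*0 = 0)
c(J, z) = J/(2*z) (c(J, z) = (J + 0)/(z + z) = J/((2*z)) = J*(1/(2*z)) = J/(2*z))
n(u) = 0 (n(u) = 2*((-3 + 3)*(u/(2*u))) = 2*(0*(½)) = 2*0 = 0)
Y = 25281 (Y = (-240 + 81)² = (-159)² = 25281)
n(x(9)) - Y = 0 - 1*25281 = 0 - 25281 = -25281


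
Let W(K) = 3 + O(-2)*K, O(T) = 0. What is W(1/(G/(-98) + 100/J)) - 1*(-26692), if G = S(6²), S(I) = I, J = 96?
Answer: 26695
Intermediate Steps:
G = 36 (G = 6² = 36)
W(K) = 3 (W(K) = 3 + 0*K = 3 + 0 = 3)
W(1/(G/(-98) + 100/J)) - 1*(-26692) = 3 - 1*(-26692) = 3 + 26692 = 26695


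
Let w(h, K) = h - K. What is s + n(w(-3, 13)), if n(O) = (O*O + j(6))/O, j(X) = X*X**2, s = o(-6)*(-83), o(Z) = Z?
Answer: 937/2 ≈ 468.50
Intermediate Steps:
s = 498 (s = -6*(-83) = 498)
j(X) = X**3
n(O) = (216 + O**2)/O (n(O) = (O*O + 6**3)/O = (O**2 + 216)/O = (216 + O**2)/O)
s + n(w(-3, 13)) = 498 + ((-3 - 1*13) + 216/(-3 - 1*13)) = 498 + ((-3 - 13) + 216/(-3 - 13)) = 498 + (-16 + 216/(-16)) = 498 + (-16 + 216*(-1/16)) = 498 + (-16 - 27/2) = 498 - 59/2 = 937/2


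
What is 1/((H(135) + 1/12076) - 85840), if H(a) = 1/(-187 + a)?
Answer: -78494/6737926463 ≈ -1.1650e-5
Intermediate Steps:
1/((H(135) + 1/12076) - 85840) = 1/((1/(-187 + 135) + 1/12076) - 85840) = 1/((1/(-52) + 1/12076) - 85840) = 1/((-1/52 + 1/12076) - 85840) = 1/(-1503/78494 - 85840) = 1/(-6737926463/78494) = -78494/6737926463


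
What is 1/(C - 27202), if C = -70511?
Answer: -1/97713 ≈ -1.0234e-5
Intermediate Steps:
1/(C - 27202) = 1/(-70511 - 27202) = 1/(-97713) = -1/97713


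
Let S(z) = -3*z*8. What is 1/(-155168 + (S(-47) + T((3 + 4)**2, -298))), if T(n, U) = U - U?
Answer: -1/154040 ≈ -6.4918e-6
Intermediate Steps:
T(n, U) = 0
S(z) = -24*z
1/(-155168 + (S(-47) + T((3 + 4)**2, -298))) = 1/(-155168 + (-24*(-47) + 0)) = 1/(-155168 + (1128 + 0)) = 1/(-155168 + 1128) = 1/(-154040) = -1/154040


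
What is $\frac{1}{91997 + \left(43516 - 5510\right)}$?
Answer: $\frac{1}{130003} \approx 7.6921 \cdot 10^{-6}$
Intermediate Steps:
$\frac{1}{91997 + \left(43516 - 5510\right)} = \frac{1}{91997 + 38006} = \frac{1}{130003}$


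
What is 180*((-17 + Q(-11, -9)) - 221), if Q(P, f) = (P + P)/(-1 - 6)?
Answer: -295920/7 ≈ -42274.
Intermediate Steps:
Q(P, f) = -2*P/7 (Q(P, f) = (2*P)/(-7) = (2*P)*(-1/7) = -2*P/7)
180*((-17 + Q(-11, -9)) - 221) = 180*((-17 - 2/7*(-11)) - 221) = 180*((-17 + 22/7) - 221) = 180*(-97/7 - 221) = 180*(-1644/7) = -295920/7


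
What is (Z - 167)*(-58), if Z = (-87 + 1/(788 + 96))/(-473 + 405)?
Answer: 288892113/30056 ≈ 9611.8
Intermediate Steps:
Z = 76907/60112 (Z = (-87 + 1/884)/(-68) = (-87 + 1/884)*(-1/68) = -76907/884*(-1/68) = 76907/60112 ≈ 1.2794)
(Z - 167)*(-58) = (76907/60112 - 167)*(-58) = -9961797/60112*(-58) = 288892113/30056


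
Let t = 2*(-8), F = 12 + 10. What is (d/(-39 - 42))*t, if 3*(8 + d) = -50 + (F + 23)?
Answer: -464/243 ≈ -1.9095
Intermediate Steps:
F = 22
t = -16
d = -29/3 (d = -8 + (-50 + (22 + 23))/3 = -8 + (-50 + 45)/3 = -8 + (⅓)*(-5) = -8 - 5/3 = -29/3 ≈ -9.6667)
(d/(-39 - 42))*t = -29/(3*(-39 - 42))*(-16) = -29/3/(-81)*(-16) = -29/3*(-1/81)*(-16) = (29/243)*(-16) = -464/243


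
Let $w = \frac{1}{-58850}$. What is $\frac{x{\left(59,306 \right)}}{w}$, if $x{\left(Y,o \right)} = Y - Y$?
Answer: $0$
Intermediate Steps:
$x{\left(Y,o \right)} = 0$
$w = - \frac{1}{58850} \approx -1.6992 \cdot 10^{-5}$
$\frac{x{\left(59,306 \right)}}{w} = \frac{0}{- \frac{1}{58850}} = 0 \left(-58850\right) = 0$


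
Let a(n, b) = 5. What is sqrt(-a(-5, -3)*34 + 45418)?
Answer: 8*sqrt(707) ≈ 212.72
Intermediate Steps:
sqrt(-a(-5, -3)*34 + 45418) = sqrt(-1*5*34 + 45418) = sqrt(-5*34 + 45418) = sqrt(-170 + 45418) = sqrt(45248) = 8*sqrt(707)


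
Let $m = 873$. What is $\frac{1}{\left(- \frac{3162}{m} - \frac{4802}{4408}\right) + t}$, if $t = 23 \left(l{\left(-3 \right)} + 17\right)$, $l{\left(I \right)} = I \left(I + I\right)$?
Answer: $\frac{641364}{513276313} \approx 0.0012495$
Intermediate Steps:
$l{\left(I \right)} = 2 I^{2}$ ($l{\left(I \right)} = I 2 I = 2 I^{2}$)
$t = 805$ ($t = 23 \left(2 \left(-3\right)^{2} + 17\right) = 23 \left(2 \cdot 9 + 17\right) = 23 \left(18 + 17\right) = 23 \cdot 35 = 805$)
$\frac{1}{\left(- \frac{3162}{m} - \frac{4802}{4408}\right) + t} = \frac{1}{\left(- \frac{3162}{873} - \frac{4802}{4408}\right) + 805} = \frac{1}{\left(\left(-3162\right) \frac{1}{873} - \frac{2401}{2204}\right) + 805} = \frac{1}{\left(- \frac{1054}{291} - \frac{2401}{2204}\right) + 805} = \frac{1}{- \frac{3021707}{641364} + 805} = \frac{1}{\frac{513276313}{641364}} = \frac{641364}{513276313}$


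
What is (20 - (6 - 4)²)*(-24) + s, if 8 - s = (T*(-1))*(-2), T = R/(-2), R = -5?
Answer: -381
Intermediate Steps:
T = 5/2 (T = -5/(-2) = -5*(-½) = 5/2 ≈ 2.5000)
s = 3 (s = 8 - (5/2)*(-1)*(-2) = 8 - (-5)*(-2)/2 = 8 - 1*5 = 8 - 5 = 3)
(20 - (6 - 4)²)*(-24) + s = (20 - (6 - 4)²)*(-24) + 3 = (20 - 1*2²)*(-24) + 3 = (20 - 1*4)*(-24) + 3 = (20 - 4)*(-24) + 3 = 16*(-24) + 3 = -384 + 3 = -381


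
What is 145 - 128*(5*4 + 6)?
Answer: -3183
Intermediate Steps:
145 - 128*(5*4 + 6) = 145 - 128*(20 + 6) = 145 - 128*26 = 145 - 3328 = -3183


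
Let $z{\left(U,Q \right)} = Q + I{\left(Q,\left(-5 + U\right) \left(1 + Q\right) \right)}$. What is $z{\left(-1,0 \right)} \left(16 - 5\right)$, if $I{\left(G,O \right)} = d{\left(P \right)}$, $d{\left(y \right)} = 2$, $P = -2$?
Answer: $22$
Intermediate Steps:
$I{\left(G,O \right)} = 2$
$z{\left(U,Q \right)} = 2 + Q$ ($z{\left(U,Q \right)} = Q + 2 = 2 + Q$)
$z{\left(-1,0 \right)} \left(16 - 5\right) = \left(2 + 0\right) \left(16 - 5\right) = 2 \cdot 11 = 22$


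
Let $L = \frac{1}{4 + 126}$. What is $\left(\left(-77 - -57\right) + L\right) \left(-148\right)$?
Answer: $\frac{192326}{65} \approx 2958.9$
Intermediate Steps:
$L = \frac{1}{130} \approx 0.0076923$
$\left(\left(-77 - -57\right) + L\right) \left(-148\right) = \left(\left(-77 - -57\right) + \frac{1}{130}\right) \left(-148\right) = \left(\left(-77 + 57\right) + \frac{1}{130}\right) \left(-148\right) = \left(-20 + \frac{1}{130}\right) \left(-148\right) = \left(- \frac{2599}{130}\right) \left(-148\right) = \frac{192326}{65}$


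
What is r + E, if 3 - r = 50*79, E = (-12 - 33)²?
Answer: -1922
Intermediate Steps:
E = 2025 (E = (-45)² = 2025)
r = -3947 (r = 3 - 50*79 = 3 - 1*3950 = 3 - 3950 = -3947)
r + E = -3947 + 2025 = -1922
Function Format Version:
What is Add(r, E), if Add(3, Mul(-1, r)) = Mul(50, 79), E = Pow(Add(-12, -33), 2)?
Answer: -1922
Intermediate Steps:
E = 2025 (E = Pow(-45, 2) = 2025)
r = -3947 (r = Add(3, Mul(-1, Mul(50, 79))) = Add(3, Mul(-1, 3950)) = Add(3, -3950) = -3947)
Add(r, E) = Add(-3947, 2025) = -1922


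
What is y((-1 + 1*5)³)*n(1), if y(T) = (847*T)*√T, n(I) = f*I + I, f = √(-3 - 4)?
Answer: 433664 + 433664*I*√7 ≈ 4.3366e+5 + 1.1474e+6*I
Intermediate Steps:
f = I*√7 (f = √(-7) = I*√7 ≈ 2.6458*I)
n(I) = I + I*I*√7 (n(I) = (I*√7)*I + I = I*I*√7 + I = I + I*I*√7)
y(T) = 847*T^(3/2)
y((-1 + 1*5)³)*n(1) = (847*((-1 + 1*5)³)^(3/2))*(1*(1 + I*√7)) = (847*((-1 + 5)³)^(3/2))*(1 + I*√7) = (847*(4³)^(3/2))*(1 + I*√7) = (847*64^(3/2))*(1 + I*√7) = (847*512)*(1 + I*√7) = 433664*(1 + I*√7) = 433664 + 433664*I*√7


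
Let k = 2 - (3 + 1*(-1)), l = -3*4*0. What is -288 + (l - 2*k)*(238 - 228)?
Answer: -288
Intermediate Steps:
l = 0 (l = -12*0 = 0)
k = 0 (k = 2 - (3 - 1) = 2 - 1*2 = 2 - 2 = 0)
-288 + (l - 2*k)*(238 - 228) = -288 + (0 - 2*0)*(238 - 228) = -288 + (0 + 0)*10 = -288 + 0*10 = -288 + 0 = -288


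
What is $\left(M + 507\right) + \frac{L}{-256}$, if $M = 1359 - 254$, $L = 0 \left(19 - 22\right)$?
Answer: $1612$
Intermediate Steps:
$L = 0$ ($L = 0 \left(-3\right) = 0$)
$M = 1105$ ($M = 1359 - 254 = 1105$)
$\left(M + 507\right) + \frac{L}{-256} = \left(1105 + 507\right) + \frac{0}{-256} = 1612 + 0 \left(- \frac{1}{256}\right) = 1612 + 0 = 1612$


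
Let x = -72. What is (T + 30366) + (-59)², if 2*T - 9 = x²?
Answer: 72887/2 ≈ 36444.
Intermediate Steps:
T = 5193/2 (T = 9/2 + (½)*(-72)² = 9/2 + (½)*5184 = 9/2 + 2592 = 5193/2 ≈ 2596.5)
(T + 30366) + (-59)² = (5193/2 + 30366) + (-59)² = 65925/2 + 3481 = 72887/2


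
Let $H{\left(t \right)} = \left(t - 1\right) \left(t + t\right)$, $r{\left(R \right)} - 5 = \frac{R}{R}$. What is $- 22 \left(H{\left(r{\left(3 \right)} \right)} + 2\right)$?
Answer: $-1364$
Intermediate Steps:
$r{\left(R \right)} = 6$ ($r{\left(R \right)} = 5 + \frac{R}{R} = 5 + 1 = 6$)
$H{\left(t \right)} = 2 t \left(-1 + t\right)$ ($H{\left(t \right)} = \left(-1 + t\right) 2 t = 2 t \left(-1 + t\right)$)
$- 22 \left(H{\left(r{\left(3 \right)} \right)} + 2\right) = - 22 \left(2 \cdot 6 \left(-1 + 6\right) + 2\right) = - 22 \left(2 \cdot 6 \cdot 5 + 2\right) = - 22 \left(60 + 2\right) = \left(-22\right) 62 = -1364$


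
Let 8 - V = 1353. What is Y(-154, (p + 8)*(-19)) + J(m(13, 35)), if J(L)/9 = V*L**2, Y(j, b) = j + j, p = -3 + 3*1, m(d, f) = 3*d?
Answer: -18412013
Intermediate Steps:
V = -1345 (V = 8 - 1*1353 = 8 - 1353 = -1345)
p = 0 (p = -3 + 3 = 0)
Y(j, b) = 2*j
J(L) = -12105*L**2 (J(L) = 9*(-1345*L**2) = -12105*L**2)
Y(-154, (p + 8)*(-19)) + J(m(13, 35)) = 2*(-154) - 12105*(3*13)**2 = -308 - 12105*39**2 = -308 - 12105*1521 = -308 - 18411705 = -18412013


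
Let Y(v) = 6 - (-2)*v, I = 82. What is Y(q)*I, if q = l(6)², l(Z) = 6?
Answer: 6396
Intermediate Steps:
q = 36 (q = 6² = 36)
Y(v) = 6 + 2*v
Y(q)*I = (6 + 2*36)*82 = (6 + 72)*82 = 78*82 = 6396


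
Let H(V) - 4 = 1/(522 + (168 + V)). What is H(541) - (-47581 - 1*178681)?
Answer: 278533447/1231 ≈ 2.2627e+5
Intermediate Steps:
H(V) = 4 + 1/(690 + V) (H(V) = 4 + 1/(522 + (168 + V)) = 4 + 1/(690 + V))
H(541) - (-47581 - 1*178681) = (2761 + 4*541)/(690 + 541) - (-47581 - 1*178681) = (2761 + 2164)/1231 - (-47581 - 178681) = (1/1231)*4925 - 1*(-226262) = 4925/1231 + 226262 = 278533447/1231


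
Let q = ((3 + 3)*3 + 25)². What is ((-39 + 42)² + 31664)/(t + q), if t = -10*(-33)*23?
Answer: 31673/9439 ≈ 3.3555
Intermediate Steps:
q = 1849 (q = (6*3 + 25)² = (18 + 25)² = 43² = 1849)
t = 7590 (t = 330*23 = 7590)
((-39 + 42)² + 31664)/(t + q) = ((-39 + 42)² + 31664)/(7590 + 1849) = (3² + 31664)/9439 = (9 + 31664)*(1/9439) = 31673*(1/9439) = 31673/9439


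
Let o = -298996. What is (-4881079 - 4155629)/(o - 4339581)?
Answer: 9036708/4638577 ≈ 1.9482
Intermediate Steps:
(-4881079 - 4155629)/(o - 4339581) = (-4881079 - 4155629)/(-298996 - 4339581) = -9036708/(-4638577) = -9036708*(-1/4638577) = 9036708/4638577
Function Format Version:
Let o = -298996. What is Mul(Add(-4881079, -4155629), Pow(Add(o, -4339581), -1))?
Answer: Rational(9036708, 4638577) ≈ 1.9482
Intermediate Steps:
Mul(Add(-4881079, -4155629), Pow(Add(o, -4339581), -1)) = Mul(Add(-4881079, -4155629), Pow(Add(-298996, -4339581), -1)) = Mul(-9036708, Pow(-4638577, -1)) = Mul(-9036708, Rational(-1, 4638577)) = Rational(9036708, 4638577)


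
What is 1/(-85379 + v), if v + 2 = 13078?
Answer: -1/72303 ≈ -1.3831e-5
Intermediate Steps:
v = 13076 (v = -2 + 13078 = 13076)
1/(-85379 + v) = 1/(-85379 + 13076) = 1/(-72303) = -1/72303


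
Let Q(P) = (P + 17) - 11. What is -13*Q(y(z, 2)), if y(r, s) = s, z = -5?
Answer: -104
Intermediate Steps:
Q(P) = 6 + P (Q(P) = (17 + P) - 11 = 6 + P)
-13*Q(y(z, 2)) = -13*(6 + 2) = -13*8 = -104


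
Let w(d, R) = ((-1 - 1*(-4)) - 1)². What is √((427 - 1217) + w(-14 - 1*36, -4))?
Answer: I*√786 ≈ 28.036*I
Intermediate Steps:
w(d, R) = 4 (w(d, R) = ((-1 + 4) - 1)² = (3 - 1)² = 2² = 4)
√((427 - 1217) + w(-14 - 1*36, -4)) = √((427 - 1217) + 4) = √(-790 + 4) = √(-786) = I*√786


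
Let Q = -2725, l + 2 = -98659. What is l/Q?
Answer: 98661/2725 ≈ 36.206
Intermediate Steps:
l = -98661 (l = -2 - 98659 = -98661)
l/Q = -98661/(-2725) = -98661*(-1/2725) = 98661/2725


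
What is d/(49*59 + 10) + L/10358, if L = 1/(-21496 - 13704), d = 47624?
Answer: 17363786595499/1057709241600 ≈ 16.416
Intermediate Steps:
L = -1/35200 (L = 1/(-35200) = -1/35200 ≈ -2.8409e-5)
d/(49*59 + 10) + L/10358 = 47624/(49*59 + 10) - 1/35200/10358 = 47624/(2891 + 10) - 1/35200*1/10358 = 47624/2901 - 1/364601600 = 17363786595499/1057709241600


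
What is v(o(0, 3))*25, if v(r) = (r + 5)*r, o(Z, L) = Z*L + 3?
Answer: 600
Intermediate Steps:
o(Z, L) = 3 + L*Z (o(Z, L) = L*Z + 3 = 3 + L*Z)
v(r) = r*(5 + r) (v(r) = (5 + r)*r = r*(5 + r))
v(o(0, 3))*25 = ((3 + 3*0)*(5 + (3 + 3*0)))*25 = ((3 + 0)*(5 + (3 + 0)))*25 = (3*(5 + 3))*25 = (3*8)*25 = 24*25 = 600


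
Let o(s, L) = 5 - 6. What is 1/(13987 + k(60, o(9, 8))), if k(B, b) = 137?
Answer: 1/14124 ≈ 7.0801e-5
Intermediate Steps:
o(s, L) = -1
1/(13987 + k(60, o(9, 8))) = 1/(13987 + 137) = 1/14124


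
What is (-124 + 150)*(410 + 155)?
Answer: 14690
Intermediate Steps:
(-124 + 150)*(410 + 155) = 26*565 = 14690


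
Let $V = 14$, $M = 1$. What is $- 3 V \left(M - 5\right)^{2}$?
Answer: $-672$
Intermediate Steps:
$- 3 V \left(M - 5\right)^{2} = \left(-3\right) 14 \left(1 - 5\right)^{2} = - 42 \left(-4\right)^{2} = \left(-42\right) 16 = -672$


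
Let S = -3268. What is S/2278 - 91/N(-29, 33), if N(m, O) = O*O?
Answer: -1883075/1240371 ≈ -1.5182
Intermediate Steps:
N(m, O) = O**2
S/2278 - 91/N(-29, 33) = -3268/2278 - 91/(33**2) = -3268*1/2278 - 91/1089 = -1634/1139 - 91*1/1089 = -1634/1139 - 91/1089 = -1883075/1240371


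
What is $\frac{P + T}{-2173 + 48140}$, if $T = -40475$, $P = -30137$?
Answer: $- \frac{70612}{45967} \approx -1.5361$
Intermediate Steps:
$\frac{P + T}{-2173 + 48140} = \frac{-30137 - 40475}{-2173 + 48140} = - \frac{70612}{45967}$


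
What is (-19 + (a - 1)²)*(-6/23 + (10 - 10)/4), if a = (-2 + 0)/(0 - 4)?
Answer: 225/46 ≈ 4.8913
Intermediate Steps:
a = ½ (a = -2/(-4) = -2*(-¼) = ½ ≈ 0.50000)
(-19 + (a - 1)²)*(-6/23 + (10 - 10)/4) = (-19 + (½ - 1)²)*(-6/23 + (10 - 10)/4) = (-19 + (-½)²)*(-6*1/23 + 0*(¼)) = (-19 + ¼)*(-6/23 + 0) = -75/4*(-6/23) = 225/46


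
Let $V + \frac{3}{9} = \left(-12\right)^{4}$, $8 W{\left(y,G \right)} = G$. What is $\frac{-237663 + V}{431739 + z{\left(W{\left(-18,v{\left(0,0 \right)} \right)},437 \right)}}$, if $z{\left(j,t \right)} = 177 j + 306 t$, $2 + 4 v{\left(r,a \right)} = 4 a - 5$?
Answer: $- \frac{20825024}{54280539} \approx -0.38366$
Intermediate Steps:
$v{\left(r,a \right)} = - \frac{7}{4} + a$ ($v{\left(r,a \right)} = - \frac{1}{2} + \frac{4 a - 5}{4} = - \frac{1}{2} + \frac{-5 + 4 a}{4} = - \frac{1}{2} + \left(- \frac{5}{4} + a\right) = - \frac{7}{4} + a$)
$W{\left(y,G \right)} = \frac{G}{8}$
$V = \frac{62207}{3}$ ($V = - \frac{1}{3} + \left(-12\right)^{4} = - \frac{1}{3} + 20736 = \frac{62207}{3} \approx 20736.0$)
$\frac{-237663 + V}{431739 + z{\left(W{\left(-18,v{\left(0,0 \right)} \right)},437 \right)}} = \frac{-237663 + \frac{62207}{3}}{431739 + \left(177 \frac{- \frac{7}{4} + 0}{8} + 306 \cdot 437\right)} = - \frac{650782}{3 \left(431739 + \left(177 \cdot \frac{1}{8} \left(- \frac{7}{4}\right) + 133722\right)\right)} = - \frac{650782}{3 \left(431739 + \left(177 \left(- \frac{7}{32}\right) + 133722\right)\right)} = - \frac{650782}{3 \left(431739 + \left(- \frac{1239}{32} + 133722\right)\right)} = - \frac{650782}{3 \left(431739 + \frac{4277865}{32}\right)} = - \frac{650782}{3 \cdot \frac{18093513}{32}} = \left(- \frac{650782}{3}\right) \frac{32}{18093513} = - \frac{20825024}{54280539}$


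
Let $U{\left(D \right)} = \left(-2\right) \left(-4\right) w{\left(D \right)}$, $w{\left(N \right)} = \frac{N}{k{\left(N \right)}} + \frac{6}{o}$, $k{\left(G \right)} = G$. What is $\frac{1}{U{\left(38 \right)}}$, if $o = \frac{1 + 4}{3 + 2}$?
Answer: $\frac{1}{56} \approx 0.017857$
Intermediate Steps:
$o = 1$ ($o = \frac{5}{5} = 5 \cdot \frac{1}{5} = 1$)
$w{\left(N \right)} = 7$ ($w{\left(N \right)} = \frac{N}{N} + \frac{6}{1} = 1 + 6 \cdot 1 = 1 + 6 = 7$)
$U{\left(D \right)} = 56$ ($U{\left(D \right)} = \left(-2\right) \left(-4\right) 7 = 8 \cdot 7 = 56$)
$\frac{1}{U{\left(38 \right)}} = \frac{1}{56}$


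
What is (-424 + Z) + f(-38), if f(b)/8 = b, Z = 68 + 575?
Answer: -85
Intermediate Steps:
Z = 643
f(b) = 8*b
(-424 + Z) + f(-38) = (-424 + 643) + 8*(-38) = 219 - 304 = -85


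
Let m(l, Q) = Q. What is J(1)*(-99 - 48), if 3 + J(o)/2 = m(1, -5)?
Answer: 2352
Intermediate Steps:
J(o) = -16 (J(o) = -6 + 2*(-5) = -6 - 10 = -16)
J(1)*(-99 - 48) = -16*(-99 - 48) = -16*(-147) = 2352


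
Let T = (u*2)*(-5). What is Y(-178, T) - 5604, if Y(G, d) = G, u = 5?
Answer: -5782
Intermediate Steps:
T = -50 (T = (5*2)*(-5) = 10*(-5) = -50)
Y(-178, T) - 5604 = -178 - 5604 = -5782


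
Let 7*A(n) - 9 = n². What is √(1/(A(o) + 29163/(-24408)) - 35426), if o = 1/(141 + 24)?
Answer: I*√965165875476253274/5220443 ≈ 188.19*I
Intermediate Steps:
o = 1/165 ≈ 0.0060606
A(n) = 9/7 + n²/7
√(1/(A(o) + 29163/(-24408)) - 35426) = √(1/((9/7 + (1/165)²/7) + 29163/(-24408)) - 35426) = √(1/((9/7 + (⅐)*(1/27225)) + 29163*(-1/24408)) - 35426) = √(1/((9/7 + 1/190575) - 9721/8136) - 35426) = √(1/(245026/190575 - 9721/8136) - 35426) = √(1/(5220443/57426600) - 35426) = √(57426600/5220443 - 35426) = √(-184881987118/5220443) = I*√965165875476253274/5220443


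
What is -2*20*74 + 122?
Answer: -2838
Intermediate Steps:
-2*20*74 + 122 = -40*74 + 122 = -2960 + 122 = -2838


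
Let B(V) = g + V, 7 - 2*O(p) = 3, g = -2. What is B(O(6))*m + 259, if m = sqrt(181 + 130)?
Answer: 259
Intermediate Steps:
m = sqrt(311) ≈ 17.635
O(p) = 2 (O(p) = 7/2 - 1/2*3 = 7/2 - 3/2 = 2)
B(V) = -2 + V
B(O(6))*m + 259 = (-2 + 2)*sqrt(311) + 259 = 0*sqrt(311) + 259 = 0 + 259 = 259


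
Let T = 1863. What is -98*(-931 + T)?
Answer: -91336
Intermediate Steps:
-98*(-931 + T) = -98*(-931 + 1863) = -98*932 = -91336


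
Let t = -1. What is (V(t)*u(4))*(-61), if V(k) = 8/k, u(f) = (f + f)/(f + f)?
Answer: 488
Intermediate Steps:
u(f) = 1 (u(f) = (2*f)/((2*f)) = (2*f)*(1/(2*f)) = 1)
(V(t)*u(4))*(-61) = ((8/(-1))*1)*(-61) = ((8*(-1))*1)*(-61) = -8*1*(-61) = -8*(-61) = 488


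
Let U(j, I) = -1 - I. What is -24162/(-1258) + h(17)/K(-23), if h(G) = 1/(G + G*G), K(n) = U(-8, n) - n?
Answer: 9785647/509490 ≈ 19.207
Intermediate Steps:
K(n) = -1 - 2*n (K(n) = (-1 - n) - n = -1 - 2*n)
h(G) = 1/(G + G²)
-24162/(-1258) + h(17)/K(-23) = -24162/(-1258) + (1/(17*(1 + 17)))/(-1 - 2*(-23)) = -24162*(-1/1258) + ((1/17)/18)/(-1 + 46) = 12081/629 + ((1/17)*(1/18))/45 = 12081/629 + (1/306)*(1/45) = 12081/629 + 1/13770 = 9785647/509490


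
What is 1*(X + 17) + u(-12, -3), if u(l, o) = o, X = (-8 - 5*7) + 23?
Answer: -6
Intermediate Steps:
X = -20 (X = (-8 - 35) + 23 = -43 + 23 = -20)
1*(X + 17) + u(-12, -3) = 1*(-20 + 17) - 3 = 1*(-3) - 3 = -3 - 3 = -6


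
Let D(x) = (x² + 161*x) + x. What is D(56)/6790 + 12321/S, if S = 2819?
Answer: 8433853/1367215 ≈ 6.1686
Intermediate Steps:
D(x) = x² + 162*x
D(56)/6790 + 12321/S = (56*(162 + 56))/6790 + 12321/2819 = (56*218)*(1/6790) + 12321*(1/2819) = 12208*(1/6790) + 12321/2819 = 872/485 + 12321/2819 = 8433853/1367215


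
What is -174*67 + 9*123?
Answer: -10551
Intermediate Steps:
-174*67 + 9*123 = -11658 + 1107 = -10551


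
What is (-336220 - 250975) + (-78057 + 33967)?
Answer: -631285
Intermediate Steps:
(-336220 - 250975) + (-78057 + 33967) = -587195 - 44090 = -631285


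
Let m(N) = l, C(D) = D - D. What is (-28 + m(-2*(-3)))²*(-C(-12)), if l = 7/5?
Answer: 0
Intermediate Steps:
l = 7/5 (l = 7*(⅕) = 7/5 ≈ 1.4000)
C(D) = 0
m(N) = 7/5
(-28 + m(-2*(-3)))²*(-C(-12)) = (-28 + 7/5)²*(-1*0) = (-133/5)²*0 = (17689/25)*0 = 0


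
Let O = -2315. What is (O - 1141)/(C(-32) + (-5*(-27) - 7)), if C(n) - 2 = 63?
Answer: -3456/193 ≈ -17.907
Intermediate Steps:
C(n) = 65 (C(n) = 2 + 63 = 65)
(O - 1141)/(C(-32) + (-5*(-27) - 7)) = (-2315 - 1141)/(65 + (-5*(-27) - 7)) = -3456/(65 + (135 - 7)) = -3456/(65 + 128) = -3456/193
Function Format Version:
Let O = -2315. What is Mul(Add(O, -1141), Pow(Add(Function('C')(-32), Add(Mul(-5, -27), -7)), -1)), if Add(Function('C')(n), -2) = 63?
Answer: Rational(-3456, 193) ≈ -17.907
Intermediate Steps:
Function('C')(n) = 65 (Function('C')(n) = Add(2, 63) = 65)
Mul(Add(O, -1141), Pow(Add(Function('C')(-32), Add(Mul(-5, -27), -7)), -1)) = Mul(Add(-2315, -1141), Pow(Add(65, Add(Mul(-5, -27), -7)), -1)) = Mul(-3456, Pow(Add(65, Add(135, -7)), -1)) = Mul(-3456, Pow(Add(65, 128), -1)) = Mul(-3456, Pow(193, -1)) = Mul(-3456, Rational(1, 193)) = Rational(-3456, 193)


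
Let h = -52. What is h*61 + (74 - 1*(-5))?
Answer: -3093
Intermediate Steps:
h*61 + (74 - 1*(-5)) = -52*61 + (74 - 1*(-5)) = -3172 + (74 + 5) = -3172 + 79 = -3093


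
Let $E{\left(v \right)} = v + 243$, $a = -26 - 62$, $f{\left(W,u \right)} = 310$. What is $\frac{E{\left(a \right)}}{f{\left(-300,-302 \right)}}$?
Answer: $\frac{1}{2} \approx 0.5$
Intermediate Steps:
$a = -88$ ($a = -26 - 62 = -88$)
$E{\left(v \right)} = 243 + v$
$\frac{E{\left(a \right)}}{f{\left(-300,-302 \right)}} = \frac{243 - 88}{310} = 155 \cdot \frac{1}{310} = \frac{1}{2}$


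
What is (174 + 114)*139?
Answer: 40032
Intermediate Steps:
(174 + 114)*139 = 288*139 = 40032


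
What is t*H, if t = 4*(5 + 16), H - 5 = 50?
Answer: 4620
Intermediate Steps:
H = 55 (H = 5 + 50 = 55)
t = 84 (t = 4*21 = 84)
t*H = 84*55 = 4620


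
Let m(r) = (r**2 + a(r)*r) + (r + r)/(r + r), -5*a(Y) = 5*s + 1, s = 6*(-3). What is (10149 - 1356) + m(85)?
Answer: 17532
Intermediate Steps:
s = -18
a(Y) = 89/5 (a(Y) = -(5*(-18) + 1)/5 = -(-90 + 1)/5 = -1/5*(-89) = 89/5)
m(r) = 1 + r**2 + 89*r/5 (m(r) = (r**2 + 89*r/5) + (r + r)/(r + r) = (r**2 + 89*r/5) + (2*r)/((2*r)) = (r**2 + 89*r/5) + (2*r)*(1/(2*r)) = (r**2 + 89*r/5) + 1 = 1 + r**2 + 89*r/5)
(10149 - 1356) + m(85) = (10149 - 1356) + (1 + 85**2 + (89/5)*85) = 8793 + (1 + 7225 + 1513) = 8793 + 8739 = 17532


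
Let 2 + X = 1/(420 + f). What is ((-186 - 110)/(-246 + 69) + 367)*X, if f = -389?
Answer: -128405/177 ≈ -725.45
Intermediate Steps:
X = -61/31 (X = -2 + 1/(420 - 389) = -2 + 1/31 = -61/31 ≈ -1.9677)
((-186 - 110)/(-246 + 69) + 367)*X = ((-186 - 110)/(-246 + 69) + 367)*(-61/31) = (-296/(-177) + 367)*(-61/31) = (-296*(-1/177) + 367)*(-61/31) = (296/177 + 367)*(-61/31) = (65255/177)*(-61/31) = -128405/177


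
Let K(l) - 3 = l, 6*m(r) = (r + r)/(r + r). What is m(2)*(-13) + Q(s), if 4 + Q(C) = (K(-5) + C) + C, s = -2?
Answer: -73/6 ≈ -12.167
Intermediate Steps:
m(r) = ⅙ (m(r) = ((r + r)/(r + r))/6 = ((2*r)/((2*r)))/6 = ((2*r)*(1/(2*r)))/6 = (⅙)*1 = ⅙)
K(l) = 3 + l
Q(C) = -6 + 2*C (Q(C) = -4 + (((3 - 5) + C) + C) = -4 + ((-2 + C) + C) = -4 + (-2 + 2*C) = -6 + 2*C)
m(2)*(-13) + Q(s) = (⅙)*(-13) + (-6 + 2*(-2)) = -13/6 + (-6 - 4) = -13/6 - 10 = -73/6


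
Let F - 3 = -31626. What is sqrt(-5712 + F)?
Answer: I*sqrt(37335) ≈ 193.22*I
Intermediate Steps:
F = -31623 (F = 3 - 31626 = -31623)
sqrt(-5712 + F) = sqrt(-5712 - 31623) = sqrt(-37335) = I*sqrt(37335)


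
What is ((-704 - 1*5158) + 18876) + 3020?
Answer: 16034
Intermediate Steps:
((-704 - 1*5158) + 18876) + 3020 = ((-704 - 5158) + 18876) + 3020 = (-5862 + 18876) + 3020 = 13014 + 3020 = 16034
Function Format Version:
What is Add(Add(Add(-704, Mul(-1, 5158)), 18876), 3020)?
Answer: 16034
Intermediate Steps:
Add(Add(Add(-704, Mul(-1, 5158)), 18876), 3020) = Add(Add(Add(-704, -5158), 18876), 3020) = Add(Add(-5862, 18876), 3020) = Add(13014, 3020) = 16034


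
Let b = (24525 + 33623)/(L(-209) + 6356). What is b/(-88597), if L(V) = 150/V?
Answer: -319814/3096824201 ≈ -0.00010327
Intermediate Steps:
b = 6076466/664127 (b = (24525 + 33623)/(150/(-209) + 6356) = 58148/(150*(-1/209) + 6356) = 58148/(-150/209 + 6356) = 58148/(1328254/209) = 58148*(209/1328254) = 6076466/664127 ≈ 9.1496)
b/(-88597) = (6076466/664127)/(-88597) = (6076466/664127)*(-1/88597) = -319814/3096824201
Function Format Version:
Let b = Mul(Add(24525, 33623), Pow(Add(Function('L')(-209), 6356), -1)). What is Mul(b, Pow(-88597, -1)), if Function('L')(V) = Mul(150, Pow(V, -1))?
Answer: Rational(-319814, 3096824201) ≈ -0.00010327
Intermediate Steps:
b = Rational(6076466, 664127) (b = Mul(Add(24525, 33623), Pow(Add(Mul(150, Pow(-209, -1)), 6356), -1)) = Mul(58148, Pow(Add(Mul(150, Rational(-1, 209)), 6356), -1)) = Mul(58148, Pow(Add(Rational(-150, 209), 6356), -1)) = Mul(58148, Pow(Rational(1328254, 209), -1)) = Mul(58148, Rational(209, 1328254)) = Rational(6076466, 664127) ≈ 9.1496)
Mul(b, Pow(-88597, -1)) = Mul(Rational(6076466, 664127), Pow(-88597, -1)) = Mul(Rational(6076466, 664127), Rational(-1, 88597)) = Rational(-319814, 3096824201)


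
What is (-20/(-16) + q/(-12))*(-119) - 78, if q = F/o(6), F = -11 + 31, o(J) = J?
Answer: -6973/36 ≈ -193.69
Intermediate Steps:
F = 20
q = 10/3 (q = 20/6 = 20*(⅙) = 10/3 ≈ 3.3333)
(-20/(-16) + q/(-12))*(-119) - 78 = (-20/(-16) + (10/3)/(-12))*(-119) - 78 = (-20*(-1/16) + (10/3)*(-1/12))*(-119) - 78 = (5/4 - 5/18)*(-119) - 78 = (35/36)*(-119) - 78 = -4165/36 - 78 = -6973/36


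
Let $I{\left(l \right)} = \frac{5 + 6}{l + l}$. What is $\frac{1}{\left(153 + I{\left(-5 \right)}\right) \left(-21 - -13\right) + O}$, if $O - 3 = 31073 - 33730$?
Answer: $- \frac{5}{19346} \approx -0.00025845$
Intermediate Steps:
$O = -2654$ ($O = 3 + \left(31073 - 33730\right) = 3 - 2657 = -2654$)
$I{\left(l \right)} = \frac{11}{2 l}$
$\frac{1}{\left(153 + I{\left(-5 \right)}\right) \left(-21 - -13\right) + O} = \frac{1}{\left(153 + \frac{11}{2 \left(-5\right)}\right) \left(-21 - -13\right) - 2654} = \frac{1}{\left(153 + \frac{11}{2} \left(- \frac{1}{5}\right)\right) \left(-21 + 13\right) - 2654} = \frac{1}{\left(153 - \frac{11}{10}\right) \left(-8\right) - 2654} = \frac{1}{\frac{1519}{10} \left(-8\right) - 2654} = \frac{1}{- \frac{6076}{5} - 2654} = \frac{1}{- \frac{19346}{5}} = - \frac{5}{19346}$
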